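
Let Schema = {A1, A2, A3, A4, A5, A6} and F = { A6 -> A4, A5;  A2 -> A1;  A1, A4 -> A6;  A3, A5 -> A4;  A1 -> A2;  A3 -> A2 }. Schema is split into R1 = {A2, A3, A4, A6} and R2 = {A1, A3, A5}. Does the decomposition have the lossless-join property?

Common attributes: R1 ∩ R2 = {A3}.
Closure of {A3}: A3 → A2 applies, adding A2; A2 → A1 applies, adding A1. So (A3)⁺ = {A1, A2, A3}.
The closure contains neither all of R1 = {A2, A3, A4, A6} nor all of R2 = {A1, A3, A5}, so the common attributes are not a superkey of either fragment. The join is lossy.

No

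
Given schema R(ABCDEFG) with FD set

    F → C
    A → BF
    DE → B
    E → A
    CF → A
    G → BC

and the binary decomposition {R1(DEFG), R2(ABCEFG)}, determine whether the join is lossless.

Common attributes: R1 ∩ R2 = {EFG}.
Closure of {EFG}: F → C applies, adding C; E → A applies, adding A; G → BC applies, adding B. So (EFG)⁺ = {ABCEFG}.
This closure contains every attribute of R2, so R1 ∩ R2 → R2. The join is lossless.

Yes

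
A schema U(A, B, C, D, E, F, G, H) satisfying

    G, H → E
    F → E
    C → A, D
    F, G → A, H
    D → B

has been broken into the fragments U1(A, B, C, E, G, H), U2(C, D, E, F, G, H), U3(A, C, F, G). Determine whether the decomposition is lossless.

Chase test. Columns are A, B, C, D, E, F, G, H; row i has aⱼ where attribute j ∈ Ui, else bᵢⱼ.
Initial tableau (one row per fragment):
  row 1: a1 a2 a3 b14 a5 b16 a7 a8
  row 2: b21 b22 a3 a4 a5 a6 a7 a8
  row 3: a1 b32 a3 b34 b35 a6 a7 b38
Rows 2 and 3 agree on F; apply F→E and equate their E entries.
Rows 1 and 2 agree on C; apply C→A, D and equate their A, D entries.
Rows 1 and 3 agree on C; apply C→A, D and equate their A, D entries.
Rows 2 and 3 agree on F, G; apply F, G→A, H and equate their A, H entries.
Rows 1 and 2 agree on D; apply D→B and equate their B entries.
Rows 1 and 3 agree on D; apply D→B and equate their B entries.
Row 2 is now all distinguished symbols — the join is lossless.

Yes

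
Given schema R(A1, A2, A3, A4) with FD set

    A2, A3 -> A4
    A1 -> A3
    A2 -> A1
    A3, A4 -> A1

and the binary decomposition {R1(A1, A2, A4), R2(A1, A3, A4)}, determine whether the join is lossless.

Common attributes: R1 ∩ R2 = {A1, A4}.
Closure of {A1, A4}: A1 → A3 applies, adding A3. So (A1, A4)⁺ = {A1, A3, A4}.
This closure contains every attribute of R2, so R1 ∩ R2 → R2. The join is lossless.

Yes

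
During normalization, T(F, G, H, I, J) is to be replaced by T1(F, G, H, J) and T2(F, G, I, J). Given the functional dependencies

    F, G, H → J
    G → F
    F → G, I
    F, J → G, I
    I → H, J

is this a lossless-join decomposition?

Yes

Common attributes: T1 ∩ T2 = {F, G, J}.
Closure of {F, G, J}: F → G, I applies, adding I; I → H, J applies, adding H. So (F, G, J)⁺ = {F, G, H, I, J}.
This closure contains every attribute of T1, so T1 ∩ T2 → T1. The join is lossless.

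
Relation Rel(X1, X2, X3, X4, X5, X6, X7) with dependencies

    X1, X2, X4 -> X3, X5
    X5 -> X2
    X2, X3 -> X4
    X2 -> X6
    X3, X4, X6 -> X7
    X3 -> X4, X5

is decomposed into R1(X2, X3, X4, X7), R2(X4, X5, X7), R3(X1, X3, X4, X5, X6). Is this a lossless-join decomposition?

Chase test. Columns are X1, X2, X3, X4, X5, X6, X7; row i has aⱼ where attribute j ∈ Ri, else bᵢⱼ.
Initial tableau (one row per fragment):
  row 1: b11 a2 a3 a4 b15 b16 a7
  row 2: b21 b22 b23 a4 a5 b26 a7
  row 3: a1 b32 a3 a4 a5 a6 b37
Rows 2 and 3 agree on X5; apply X5→X2 and equate their X2 entries.
Rows 2 and 3 agree on X2; apply X2→X6 and equate their X6 entries.
Rows 1 and 3 agree on X3; apply X3→X4, X5 and equate their X4, X5 entries.
Rows 1 and 2 agree on X5; apply X5→X2 and equate their X2 entries.
Rows 1 and 2 agree on X2; apply X2→X6 and equate their X6 entries.
Rows 1 and 3 agree on X3, X4, X6; apply X3, X4, X6→X7 and equate their X7 entries.
Row 3 is now all distinguished symbols — the join is lossless.

Yes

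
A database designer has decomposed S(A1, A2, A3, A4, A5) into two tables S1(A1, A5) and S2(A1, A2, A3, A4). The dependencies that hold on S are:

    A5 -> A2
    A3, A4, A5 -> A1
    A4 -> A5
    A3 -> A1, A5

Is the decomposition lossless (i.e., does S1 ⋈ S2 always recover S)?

No

Common attributes: S1 ∩ S2 = {A1}.
No dependency enlarges {A1}, so (A1)⁺ = {A1}.
The closure contains neither all of S1 = {A1, A5} nor all of S2 = {A1, A2, A3, A4}, so the common attributes are not a superkey of either fragment. The join is lossy.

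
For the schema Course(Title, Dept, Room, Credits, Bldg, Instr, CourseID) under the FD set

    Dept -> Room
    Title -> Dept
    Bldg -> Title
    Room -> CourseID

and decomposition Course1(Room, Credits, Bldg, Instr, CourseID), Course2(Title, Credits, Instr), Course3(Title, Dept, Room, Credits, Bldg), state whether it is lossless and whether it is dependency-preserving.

Lossless test (chase): Rows 2 and 3 agree on Title; apply Title→Dept and equate their Dept entries. Rows 1 and 3 agree on Bldg; apply Bldg→Title and equate their Title entries. Rows 1 and 3 agree on Room; apply Room→CourseID and equate their CourseID entries. Rows 2 and 3 agree on Dept; apply Dept→Room and equate their Room entries. Rows 1 and 2 agree on Title; apply Title→Dept and equate their Dept entries. Rows 1 and 2 agree on Room; apply Room→CourseID and equate their CourseID entries. Row 1 is now all distinguished symbols — the join is lossless.
Dependency preservation: every FD's attributes lie within a single fragment, so each can be enforced locally — preserved.

lossless and dependency-preserving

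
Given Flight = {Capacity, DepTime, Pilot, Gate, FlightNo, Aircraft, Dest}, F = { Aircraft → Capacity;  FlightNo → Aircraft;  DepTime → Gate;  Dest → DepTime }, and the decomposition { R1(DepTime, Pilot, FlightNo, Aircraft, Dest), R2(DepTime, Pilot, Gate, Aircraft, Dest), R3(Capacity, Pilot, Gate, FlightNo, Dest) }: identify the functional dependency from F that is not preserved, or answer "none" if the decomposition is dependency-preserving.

Check Aircraft → Capacity: no single fragment contains all of {Capacity, Aircraft}, and the restricted closure of {Aircraft} across the fragments never reaches {Capacity}.
FlightNo → Aircraft is preserved.
DepTime → Gate is preserved.
Dest → DepTime is preserved.

Aircraft → Capacity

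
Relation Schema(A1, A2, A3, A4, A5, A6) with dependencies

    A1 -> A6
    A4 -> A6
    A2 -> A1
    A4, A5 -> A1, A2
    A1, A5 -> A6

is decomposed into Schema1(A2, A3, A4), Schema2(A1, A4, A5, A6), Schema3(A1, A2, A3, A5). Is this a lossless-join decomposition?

Chase test. Columns are A1, A2, A3, A4, A5, A6; row i has aⱼ where attribute j ∈ Schemai, else bᵢⱼ.
Initial tableau (one row per fragment):
  row 1: b11 a2 a3 a4 b15 b16
  row 2: a1 b22 b23 a4 a5 a6
  row 3: a1 a2 a3 b34 a5 b36
Rows 2 and 3 agree on A1; apply A1→A6 and equate their A6 entries.
Rows 1 and 2 agree on A4; apply A4→A6 and equate their A6 entries.
Rows 1 and 3 agree on A2; apply A2→A1 and equate their A1 entries.
No row becomes fully distinguished — the join is lossy.

No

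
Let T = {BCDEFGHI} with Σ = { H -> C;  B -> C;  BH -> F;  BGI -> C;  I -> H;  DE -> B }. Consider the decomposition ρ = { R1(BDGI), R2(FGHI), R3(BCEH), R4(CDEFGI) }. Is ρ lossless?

Chase test. Columns are BCDEFGHI; row i has aⱼ where attribute j ∈ Ri, else bᵢⱼ.
Initial tableau (one row per fragment):
  row 1: a1 b12 a3 b14 b15 a6 b17 a8
  row 2: b21 b22 b23 b24 a5 a6 a7 a8
  row 3: a1 a2 b33 a4 b35 b36 a7 b38
  row 4: b41 a2 a3 a4 a5 a6 b47 a8
Rows 2 and 3 agree on H; apply H→C and equate their C entries.
Rows 1 and 3 agree on B; apply B→C and equate their C entries.
Rows 1 and 2 agree on I; apply I→H and equate their H entries.
Rows 1 and 4 agree on I; apply I→H and equate their H entries.
Rows 1 and 3 agree on BH; apply BH→F and equate their F entries.
No row becomes fully distinguished — the join is lossy.

No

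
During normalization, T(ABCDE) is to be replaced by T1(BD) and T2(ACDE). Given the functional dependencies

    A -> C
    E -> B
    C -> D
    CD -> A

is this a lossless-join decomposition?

Common attributes: T1 ∩ T2 = {D}.
No dependency enlarges {D}, so (D)⁺ = {D}.
The closure contains neither all of T1 = {BD} nor all of T2 = {ACDE}, so the common attributes are not a superkey of either fragment. The join is lossy.

No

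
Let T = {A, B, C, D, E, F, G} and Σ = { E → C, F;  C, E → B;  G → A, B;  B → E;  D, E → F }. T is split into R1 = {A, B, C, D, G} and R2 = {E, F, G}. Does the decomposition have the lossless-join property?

Yes

Common attributes: R1 ∩ R2 = {G}.
Closure of {G}: G → A, B applies, adding A, B; B → E applies, adding E; E → C, F applies, adding C, F. So (G)⁺ = {A, B, C, E, F, G}.
This closure contains every attribute of R2, so R1 ∩ R2 → R2. The join is lossless.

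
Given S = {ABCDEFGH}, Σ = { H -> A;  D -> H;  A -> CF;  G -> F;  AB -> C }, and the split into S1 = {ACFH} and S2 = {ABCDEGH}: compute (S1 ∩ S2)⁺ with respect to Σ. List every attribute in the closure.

S1 ∩ S2 = {ACH}.
A → CF applies, adding F
Closure: {ACFH}.

ACFH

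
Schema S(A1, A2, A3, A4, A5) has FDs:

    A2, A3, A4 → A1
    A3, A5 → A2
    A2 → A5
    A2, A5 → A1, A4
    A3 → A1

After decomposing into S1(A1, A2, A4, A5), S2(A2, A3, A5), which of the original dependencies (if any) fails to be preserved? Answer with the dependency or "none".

Check A3 → A1: no single fragment contains all of {A1, A3}, and the restricted closure of {A3} across the fragments never reaches {A1}.
A2, A3, A4 → A1 is preserved.
A3, A5 → A2 is preserved.
A2 → A5 is preserved.
A2, A5 → A1, A4 is preserved.

A3 → A1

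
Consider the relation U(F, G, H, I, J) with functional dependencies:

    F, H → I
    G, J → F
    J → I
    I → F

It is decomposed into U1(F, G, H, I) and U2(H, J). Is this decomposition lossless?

Common attributes: U1 ∩ U2 = {H}.
No dependency enlarges {H}, so (H)⁺ = {H}.
The closure contains neither all of U1 = {F, G, H, I} nor all of U2 = {H, J}, so the common attributes are not a superkey of either fragment. The join is lossy.

No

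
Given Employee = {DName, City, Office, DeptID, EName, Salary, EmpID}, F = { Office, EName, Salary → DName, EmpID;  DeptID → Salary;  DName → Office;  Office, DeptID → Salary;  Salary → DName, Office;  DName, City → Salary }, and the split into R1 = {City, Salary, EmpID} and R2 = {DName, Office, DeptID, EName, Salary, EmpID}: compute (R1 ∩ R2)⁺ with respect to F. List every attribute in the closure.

DName, Office, Salary, EmpID

R1 ∩ R2 = {Salary, EmpID}.
Salary → DName, Office applies, adding DName, Office
Closure: {DName, Office, Salary, EmpID}.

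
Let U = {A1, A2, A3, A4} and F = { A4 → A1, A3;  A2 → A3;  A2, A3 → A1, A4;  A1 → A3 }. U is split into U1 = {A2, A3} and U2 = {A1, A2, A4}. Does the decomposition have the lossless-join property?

Yes

Common attributes: U1 ∩ U2 = {A2}.
Closure of {A2}: A2 → A3 applies, adding A3; A2, A3 → A1, A4 applies, adding A1, A4. So (A2)⁺ = {A1, A2, A3, A4}.
This closure contains every attribute of U1, so U1 ∩ U2 → U1. The join is lossless.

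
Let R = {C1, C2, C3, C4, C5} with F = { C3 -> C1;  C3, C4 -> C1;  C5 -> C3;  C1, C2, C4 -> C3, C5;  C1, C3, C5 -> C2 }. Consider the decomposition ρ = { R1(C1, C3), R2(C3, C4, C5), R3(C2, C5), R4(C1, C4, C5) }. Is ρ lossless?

Chase test. Columns are C1, C2, C3, C4, C5; row i has aⱼ where attribute j ∈ Ri, else bᵢⱼ.
Initial tableau (one row per fragment):
  row 1: a1 b12 a3 b14 b15
  row 2: b21 b22 a3 a4 a5
  row 3: b31 a2 b33 b34 a5
  row 4: a1 b42 b43 a4 a5
Rows 1 and 2 agree on C3; apply C3→C1 and equate their C1 entries.
Rows 2 and 3 agree on C5; apply C5→C3 and equate their C3 entries.
Rows 2 and 4 agree on C5; apply C5→C3 and equate their C3 entries.
Rows 2 and 4 agree on C1, C3, C5; apply C1, C3, C5→C2 and equate their C2 entries.
Rows 1 and 3 agree on C3; apply C3→C1 and equate their C1 entries.
Rows 2 and 3 agree on C1, C3, C5; apply C1, C3, C5→C2 and equate their C2 entries.
Row 2 is now all distinguished symbols — the join is lossless.

Yes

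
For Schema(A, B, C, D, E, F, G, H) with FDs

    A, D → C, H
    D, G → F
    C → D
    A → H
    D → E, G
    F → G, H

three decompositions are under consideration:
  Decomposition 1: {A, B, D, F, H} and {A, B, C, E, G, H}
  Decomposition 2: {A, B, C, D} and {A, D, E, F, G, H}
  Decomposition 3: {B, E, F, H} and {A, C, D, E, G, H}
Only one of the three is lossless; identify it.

Decomposition 1: common = {A, B, H}, closure = {A, B, H} → lossy.
Decomposition 2: common = {A, D}, closure = {A, C, D, E, F, G, H} → lossless.
Decomposition 3: common = {E, H}, closure = {E, H} → lossy.

Decomposition 2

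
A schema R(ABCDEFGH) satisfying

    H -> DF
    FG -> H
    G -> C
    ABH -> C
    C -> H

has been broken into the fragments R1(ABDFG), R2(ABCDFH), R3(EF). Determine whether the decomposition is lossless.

No

Chase test. Columns are ABCDEFGH; row i has aⱼ where attribute j ∈ Ri, else bᵢⱼ.
Initial tableau (one row per fragment):
  row 1: a1 a2 b13 a4 b15 a6 a7 b18
  row 2: a1 a2 a3 a4 b25 a6 b27 a8
  row 3: b31 b32 b33 b34 a5 a6 b37 b38
No row becomes fully distinguished — the join is lossy.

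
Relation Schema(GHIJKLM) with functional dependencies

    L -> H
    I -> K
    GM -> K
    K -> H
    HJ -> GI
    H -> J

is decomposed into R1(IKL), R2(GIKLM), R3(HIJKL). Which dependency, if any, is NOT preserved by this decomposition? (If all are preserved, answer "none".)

none

L → H lies within R3.
I → K lies within R1.
GM → K lies within R2.
K → H lies within R3.
HJ → GI: restricted closure across fragments reaches GI.
H → J lies within R3.
Every dependency is enforceable on the fragments, so the decomposition is dependency-preserving.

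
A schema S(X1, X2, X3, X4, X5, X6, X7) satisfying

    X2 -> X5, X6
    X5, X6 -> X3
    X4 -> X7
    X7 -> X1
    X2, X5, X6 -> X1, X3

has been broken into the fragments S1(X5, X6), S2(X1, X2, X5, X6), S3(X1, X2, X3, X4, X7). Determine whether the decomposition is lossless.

Yes

Chase test. Columns are X1, X2, X3, X4, X5, X6, X7; row i has aⱼ where attribute j ∈ Si, else bᵢⱼ.
Initial tableau (one row per fragment):
  row 1: b11 b12 b13 b14 a5 a6 b17
  row 2: a1 a2 b23 b24 a5 a6 b27
  row 3: a1 a2 a3 a4 b35 b36 a7
Rows 2 and 3 agree on X2; apply X2→X5, X6 and equate their X5, X6 entries.
Rows 1 and 2 agree on X5, X6; apply X5, X6→X3 and equate their X3 entries.
Rows 1 and 3 agree on X5, X6; apply X5, X6→X3 and equate their X3 entries.
Row 3 is now all distinguished symbols — the join is lossless.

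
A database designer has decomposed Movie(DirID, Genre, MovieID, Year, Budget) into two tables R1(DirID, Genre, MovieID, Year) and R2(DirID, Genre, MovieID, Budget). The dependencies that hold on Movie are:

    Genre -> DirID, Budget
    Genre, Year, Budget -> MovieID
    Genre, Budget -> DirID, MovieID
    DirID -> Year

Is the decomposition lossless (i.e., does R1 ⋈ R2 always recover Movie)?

Yes

Common attributes: R1 ∩ R2 = {DirID, Genre, MovieID}.
Closure of {DirID, Genre, MovieID}: Genre → DirID, Budget applies, adding Budget; DirID → Year applies, adding Year. So (DirID, Genre, MovieID)⁺ = {DirID, Genre, MovieID, Year, Budget}.
This closure contains every attribute of R1, so R1 ∩ R2 → R1. The join is lossless.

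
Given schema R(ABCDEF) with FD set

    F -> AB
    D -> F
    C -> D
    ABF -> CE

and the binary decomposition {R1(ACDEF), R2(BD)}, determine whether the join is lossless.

Common attributes: R1 ∩ R2 = {D}.
Closure of {D}: D → F applies, adding F; F → AB applies, adding AB; ABF → CE applies, adding CE. So (D)⁺ = {ABCDEF}.
This closure contains every attribute of R1, so R1 ∩ R2 → R1. The join is lossless.

Yes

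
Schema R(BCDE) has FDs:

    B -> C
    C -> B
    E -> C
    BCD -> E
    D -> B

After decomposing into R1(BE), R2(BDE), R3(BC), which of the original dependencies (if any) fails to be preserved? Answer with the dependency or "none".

none

B → C lies within R3.
C → B lies within R3.
E → C: restricted closure across fragments reaches C.
BCD → E: restricted closure across fragments reaches E.
D → B lies within R2.
Every dependency is enforceable on the fragments, so the decomposition is dependency-preserving.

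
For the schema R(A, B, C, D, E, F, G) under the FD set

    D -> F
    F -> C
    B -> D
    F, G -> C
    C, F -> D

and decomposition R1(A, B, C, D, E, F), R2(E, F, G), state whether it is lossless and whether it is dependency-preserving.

lossy but dependency-preserving

Lossless test: (E, F)⁺ = {C, D, E, F}, which is a superkey of neither fragment — lossy.
Dependency preservation: F, G → C is not contained in any single fragment, but the restricted closure of its left-hand side across the fragments still reaches the right-hand side; the remaining FDs each lie inside some fragment. All dependencies are preserved.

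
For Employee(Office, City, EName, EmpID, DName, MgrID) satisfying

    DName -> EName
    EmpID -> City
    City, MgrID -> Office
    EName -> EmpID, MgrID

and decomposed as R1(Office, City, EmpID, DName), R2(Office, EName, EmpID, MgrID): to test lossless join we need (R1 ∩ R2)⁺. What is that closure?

Office, City, EmpID

R1 ∩ R2 = {Office, EmpID}.
EmpID → City applies, adding City
Closure: {Office, City, EmpID}.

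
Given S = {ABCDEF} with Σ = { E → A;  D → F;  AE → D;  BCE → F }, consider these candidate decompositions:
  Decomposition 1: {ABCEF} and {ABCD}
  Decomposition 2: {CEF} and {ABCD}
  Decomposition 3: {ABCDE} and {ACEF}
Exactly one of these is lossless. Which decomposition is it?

Decomposition 1: common = {ABC}, closure = {ABC} → lossy.
Decomposition 2: common = {C}, closure = {C} → lossy.
Decomposition 3: common = {ACE}, closure = {ACDEF} → lossless.

Decomposition 3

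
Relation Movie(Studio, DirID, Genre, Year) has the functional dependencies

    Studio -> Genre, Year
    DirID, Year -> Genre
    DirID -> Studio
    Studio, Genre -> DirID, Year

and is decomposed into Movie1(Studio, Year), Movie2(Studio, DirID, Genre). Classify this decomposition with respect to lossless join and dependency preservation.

Lossless test: (Studio)⁺ = {Studio, DirID, Genre, Year}, which contains all of one fragment — lossless.
Dependency preservation: Studio → Genre, Year; DirID, Year → Genre; Studio, Genre → DirID, Year are not contained in any single fragment, but the restricted closure of each left-hand side across the fragments still reaches the right-hand side; the remaining FDs each lie inside some fragment. All dependencies are preserved.

lossless and dependency-preserving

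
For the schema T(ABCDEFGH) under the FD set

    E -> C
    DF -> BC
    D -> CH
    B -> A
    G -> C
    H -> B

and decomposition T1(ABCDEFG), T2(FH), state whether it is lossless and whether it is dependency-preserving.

lossy and not dependency-preserving

Lossless test: (F)⁺ = {F}, which is a superkey of neither fragment — lossy.
Dependency preservation: the restricted closure of {D} across the fragments never reaches {CH}, so D → CH cannot be enforced without a join — not preserved.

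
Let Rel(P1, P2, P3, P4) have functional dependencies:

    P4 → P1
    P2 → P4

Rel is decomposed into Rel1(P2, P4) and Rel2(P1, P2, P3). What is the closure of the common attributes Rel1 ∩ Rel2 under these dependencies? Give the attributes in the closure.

P1, P2, P4

Rel1 ∩ Rel2 = {P2}.
P2 → P4 applies, adding P4
P4 → P1 applies, adding P1
Closure: {P1, P2, P4}.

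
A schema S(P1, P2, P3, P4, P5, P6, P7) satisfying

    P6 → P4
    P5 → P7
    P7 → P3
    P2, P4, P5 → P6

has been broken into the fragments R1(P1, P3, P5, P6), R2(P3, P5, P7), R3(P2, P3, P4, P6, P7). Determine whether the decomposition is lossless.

No

Chase test. Columns are P1, P2, P3, P4, P5, P6, P7; row i has aⱼ where attribute j ∈ Ri, else bᵢⱼ.
Initial tableau (one row per fragment):
  row 1: a1 b12 a3 b14 a5 a6 b17
  row 2: b21 b22 a3 b24 a5 b26 a7
  row 3: b31 a2 a3 a4 b35 a6 a7
Rows 1 and 3 agree on P6; apply P6→P4 and equate their P4 entries.
Rows 1 and 2 agree on P5; apply P5→P7 and equate their P7 entries.
No row becomes fully distinguished — the join is lossy.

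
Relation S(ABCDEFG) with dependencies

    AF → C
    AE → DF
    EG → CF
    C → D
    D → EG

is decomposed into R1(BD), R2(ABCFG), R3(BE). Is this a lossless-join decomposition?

Chase test. Columns are ABCDEFG; row i has aⱼ where attribute j ∈ Ri, else bᵢⱼ.
Initial tableau (one row per fragment):
  row 1: b11 a2 b13 a4 b15 b16 b17
  row 2: a1 a2 a3 b24 b25 a6 a7
  row 3: b31 a2 b33 b34 a5 b36 b37
No row becomes fully distinguished — the join is lossy.

No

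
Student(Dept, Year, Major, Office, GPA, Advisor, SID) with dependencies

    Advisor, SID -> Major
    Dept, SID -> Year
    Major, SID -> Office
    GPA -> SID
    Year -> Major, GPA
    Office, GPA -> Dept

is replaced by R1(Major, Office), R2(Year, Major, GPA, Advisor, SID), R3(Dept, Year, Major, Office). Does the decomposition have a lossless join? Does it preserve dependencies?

Lossless test (chase): Rows 2 and 3 agree on Year; apply Year→Major, GPA and equate their Major, GPA entries. Rows 2 and 3 agree on GPA; apply GPA→SID and equate their SID entries. Rows 2 and 3 agree on Major, SID; apply Major, SID→Office and equate their Office entries. Rows 2 and 3 agree on Office, GPA; apply Office, GPA→Dept and equate their Dept entries. Row 2 is now all distinguished symbols — the join is lossless.
Dependency preservation: the restricted closure of {Dept, SID} across the fragments never reaches {Year}, so Dept, SID → Year cannot be enforced without a join — not preserved.

lossless but not dependency-preserving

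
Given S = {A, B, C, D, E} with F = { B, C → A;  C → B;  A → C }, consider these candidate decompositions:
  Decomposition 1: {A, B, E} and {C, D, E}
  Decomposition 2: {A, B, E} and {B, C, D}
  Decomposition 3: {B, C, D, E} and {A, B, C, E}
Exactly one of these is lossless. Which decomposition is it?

Decomposition 3

Decomposition 1: common = {E}, closure = {E} → lossy.
Decomposition 2: common = {B}, closure = {B} → lossy.
Decomposition 3: common = {B, C, E}, closure = {A, B, C, E} → lossless.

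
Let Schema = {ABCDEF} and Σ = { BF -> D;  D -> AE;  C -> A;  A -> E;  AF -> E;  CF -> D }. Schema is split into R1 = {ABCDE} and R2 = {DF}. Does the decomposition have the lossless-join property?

No

Common attributes: R1 ∩ R2 = {D}.
Closure of {D}: D → AE applies, adding AE. So (D)⁺ = {ADE}.
The closure contains neither all of R1 = {ABCDE} nor all of R2 = {DF}, so the common attributes are not a superkey of either fragment. The join is lossy.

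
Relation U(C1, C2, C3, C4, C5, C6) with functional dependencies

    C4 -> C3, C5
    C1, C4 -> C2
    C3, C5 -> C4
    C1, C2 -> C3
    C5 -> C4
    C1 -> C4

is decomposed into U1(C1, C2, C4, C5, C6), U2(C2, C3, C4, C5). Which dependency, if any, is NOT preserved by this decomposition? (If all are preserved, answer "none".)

C4 → C3, C5 lies within U2.
C1, C4 → C2 lies within U1.
C3, C5 → C4 lies within U2.
C1, C2 → C3: restricted closure across fragments reaches C3.
C5 → C4 lies within U1.
C1 → C4 lies within U1.
Every dependency is enforceable on the fragments, so the decomposition is dependency-preserving.

none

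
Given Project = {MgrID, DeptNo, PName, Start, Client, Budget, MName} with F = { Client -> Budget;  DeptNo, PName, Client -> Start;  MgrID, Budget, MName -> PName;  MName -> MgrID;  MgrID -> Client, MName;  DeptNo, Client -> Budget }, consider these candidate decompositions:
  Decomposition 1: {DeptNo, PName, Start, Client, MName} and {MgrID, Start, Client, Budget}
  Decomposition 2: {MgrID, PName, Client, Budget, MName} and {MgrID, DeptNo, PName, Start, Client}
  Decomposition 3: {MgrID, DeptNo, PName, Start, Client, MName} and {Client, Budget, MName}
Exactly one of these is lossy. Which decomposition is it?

Decomposition 1: common = {Start, Client}, closure = {Start, Client, Budget} → lossy.
Decomposition 2: common = {MgrID, PName, Client}, closure = {MgrID, PName, Client, Budget, MName} → lossless.
Decomposition 3: common = {Client, MName}, closure = {MgrID, PName, Client, Budget, MName} → lossless.

Decomposition 1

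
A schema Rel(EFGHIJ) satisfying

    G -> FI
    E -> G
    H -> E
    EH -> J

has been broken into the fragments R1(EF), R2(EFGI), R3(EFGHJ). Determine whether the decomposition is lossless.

Chase test. Columns are EFGHIJ; row i has aⱼ where attribute j ∈ Ri, else bᵢⱼ.
Initial tableau (one row per fragment):
  row 1: a1 a2 b13 b14 b15 b16
  row 2: a1 a2 a3 b24 a5 b26
  row 3: a1 a2 a3 a4 b35 a6
Rows 2 and 3 agree on G; apply G→FI and equate their FI entries.
Rows 1 and 2 agree on E; apply E→G and equate their G entries.
Rows 1 and 2 agree on G; apply G→FI and equate their FI entries.
Row 3 is now all distinguished symbols — the join is lossless.

Yes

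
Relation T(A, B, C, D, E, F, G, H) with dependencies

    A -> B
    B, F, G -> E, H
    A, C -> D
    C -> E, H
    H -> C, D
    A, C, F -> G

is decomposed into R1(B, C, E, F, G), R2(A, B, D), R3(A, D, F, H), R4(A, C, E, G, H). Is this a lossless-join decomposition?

Chase test. Columns are A, B, C, D, E, F, G, H; row i has aⱼ where attribute j ∈ Ri, else bᵢⱼ.
Initial tableau (one row per fragment):
  row 1: b11 a2 a3 b14 a5 a6 a7 b18
  row 2: a1 a2 b23 a4 b25 b26 b27 b28
  row 3: a1 b32 b33 a4 b35 a6 b37 a8
  row 4: a1 b42 a3 b44 a5 b46 a7 a8
Rows 2 and 3 agree on A; apply A→B and equate their B entries.
Rows 2 and 4 agree on A; apply A→B and equate their B entries.
Rows 1 and 4 agree on C; apply C→E, H and equate their E, H entries.
Rows 1 and 3 agree on H; apply H→C, D and equate their C, D entries.
Rows 1 and 4 agree on H; apply H→C, D and equate their C, D entries.
Rows 1 and 3 agree on C; apply C→E, H and equate their E, H entries.
No row becomes fully distinguished — the join is lossy.

No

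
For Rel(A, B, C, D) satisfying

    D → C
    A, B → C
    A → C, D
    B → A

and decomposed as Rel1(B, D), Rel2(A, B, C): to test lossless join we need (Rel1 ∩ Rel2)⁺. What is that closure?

Rel1 ∩ Rel2 = {B}.
B → A applies, adding A
A, B → C applies, adding C
A → C, D applies, adding D
Closure: {A, B, C, D}.

A, B, C, D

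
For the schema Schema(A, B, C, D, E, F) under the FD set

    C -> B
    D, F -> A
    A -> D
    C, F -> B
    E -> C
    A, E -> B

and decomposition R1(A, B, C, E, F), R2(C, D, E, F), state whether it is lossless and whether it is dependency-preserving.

Lossless test: (C, E, F)⁺ = {B, C, E, F}, which is a superkey of neither fragment — lossy.
Dependency preservation: the restricted closure of {D, F} across the fragments never reaches {A}, so D, F → A cannot be enforced without a join — not preserved.

lossy and not dependency-preserving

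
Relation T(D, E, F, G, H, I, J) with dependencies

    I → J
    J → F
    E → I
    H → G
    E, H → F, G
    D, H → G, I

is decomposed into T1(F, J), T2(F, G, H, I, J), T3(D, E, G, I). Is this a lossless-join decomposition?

No

Chase test. Columns are D, E, F, G, H, I, J; row i has aⱼ where attribute j ∈ Ti, else bᵢⱼ.
Initial tableau (one row per fragment):
  row 1: b11 b12 a3 b14 b15 b16 a7
  row 2: b21 b22 a3 a4 a5 a6 a7
  row 3: a1 a2 b33 a4 b35 a6 b37
Rows 2 and 3 agree on I; apply I→J and equate their J entries.
Rows 1 and 3 agree on J; apply J→F and equate their F entries.
No row becomes fully distinguished — the join is lossy.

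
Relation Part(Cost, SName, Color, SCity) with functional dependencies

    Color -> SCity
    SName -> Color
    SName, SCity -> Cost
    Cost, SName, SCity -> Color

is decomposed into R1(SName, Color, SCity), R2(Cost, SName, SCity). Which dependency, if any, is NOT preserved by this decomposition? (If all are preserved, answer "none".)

none

Color → SCity lies within R1.
SName → Color lies within R1.
SName, SCity → Cost lies within R2.
Cost, SName, SCity → Color: restricted closure across fragments reaches Color.
Every dependency is enforceable on the fragments, so the decomposition is dependency-preserving.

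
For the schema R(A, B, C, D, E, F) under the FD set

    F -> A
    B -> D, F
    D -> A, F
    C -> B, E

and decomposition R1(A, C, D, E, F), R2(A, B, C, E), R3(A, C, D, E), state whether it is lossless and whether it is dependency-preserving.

Lossless test (chase): Rows 1 and 3 agree on D; apply D→A, F and equate their A, F entries. Rows 1 and 2 agree on C; apply C→B, E and equate their B, E entries. Rows 1 and 3 agree on C; apply C→B, E and equate their B, E entries. Rows 1 and 2 agree on B; apply B→D, F and equate their D, F entries. Row 1 is now all distinguished symbols — the join is lossless.
Dependency preservation: the restricted closure of {B} across the fragments never reaches {D, F}, so B → D, F cannot be enforced without a join — not preserved.

lossless but not dependency-preserving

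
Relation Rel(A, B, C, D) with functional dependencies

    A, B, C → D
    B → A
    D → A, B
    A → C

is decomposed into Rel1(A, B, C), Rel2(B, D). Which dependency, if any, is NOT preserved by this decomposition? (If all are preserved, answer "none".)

none

A, B, C → D: restricted closure across fragments reaches D.
B → A lies within Rel1.
D → A, B: restricted closure across fragments reaches A, B.
A → C lies within Rel1.
Every dependency is enforceable on the fragments, so the decomposition is dependency-preserving.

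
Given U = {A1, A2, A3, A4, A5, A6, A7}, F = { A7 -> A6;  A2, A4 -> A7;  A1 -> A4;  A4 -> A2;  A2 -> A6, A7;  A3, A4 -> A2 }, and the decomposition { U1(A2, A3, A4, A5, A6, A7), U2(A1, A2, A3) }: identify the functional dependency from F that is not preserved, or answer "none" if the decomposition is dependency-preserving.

A1 -> A4

Check A1 → A4: no single fragment contains all of {A1, A4}, and the restricted closure of {A1} across the fragments never reaches {A4}.
A7 → A6 is preserved.
A2, A4 → A7 is preserved.
A4 → A2 is preserved.
A2 → A6, A7 is preserved.
A3, A4 → A2 is preserved.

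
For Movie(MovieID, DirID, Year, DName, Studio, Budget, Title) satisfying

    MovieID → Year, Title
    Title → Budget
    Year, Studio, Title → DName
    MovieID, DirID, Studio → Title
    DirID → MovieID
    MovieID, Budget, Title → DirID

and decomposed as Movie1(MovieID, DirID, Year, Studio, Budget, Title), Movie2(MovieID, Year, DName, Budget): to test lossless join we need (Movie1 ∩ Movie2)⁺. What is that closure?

MovieID, DirID, Year, Budget, Title

Movie1 ∩ Movie2 = {MovieID, Year, Budget}.
MovieID → Year, Title applies, adding Title
MovieID, Budget, Title → DirID applies, adding DirID
Closure: {MovieID, DirID, Year, Budget, Title}.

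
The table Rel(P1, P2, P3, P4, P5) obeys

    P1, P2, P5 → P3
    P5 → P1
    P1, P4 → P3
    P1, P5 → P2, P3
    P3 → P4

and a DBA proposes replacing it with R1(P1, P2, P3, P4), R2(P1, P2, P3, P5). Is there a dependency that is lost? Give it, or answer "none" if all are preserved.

none

P1, P2, P5 → P3 lies within R2.
P5 → P1 lies within R2.
P1, P4 → P3 lies within R1.
P1, P5 → P2, P3 lies within R2.
P3 → P4 lies within R1.
Every dependency is enforceable on the fragments, so the decomposition is dependency-preserving.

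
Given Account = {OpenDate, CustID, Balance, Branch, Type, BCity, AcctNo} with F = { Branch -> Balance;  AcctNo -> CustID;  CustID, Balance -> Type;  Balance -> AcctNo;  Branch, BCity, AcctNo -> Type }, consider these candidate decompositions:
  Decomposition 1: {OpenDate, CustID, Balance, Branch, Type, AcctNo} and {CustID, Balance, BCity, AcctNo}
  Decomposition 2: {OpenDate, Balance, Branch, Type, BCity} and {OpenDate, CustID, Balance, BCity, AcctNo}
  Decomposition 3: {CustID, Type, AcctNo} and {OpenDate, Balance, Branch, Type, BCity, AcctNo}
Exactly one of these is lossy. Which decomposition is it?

Decomposition 1: common = {CustID, Balance, AcctNo}, closure = {CustID, Balance, Type, AcctNo} → lossy.
Decomposition 2: common = {OpenDate, Balance, BCity}, closure = {OpenDate, CustID, Balance, Type, BCity, AcctNo} → lossless.
Decomposition 3: common = {Type, AcctNo}, closure = {CustID, Type, AcctNo} → lossless.

Decomposition 1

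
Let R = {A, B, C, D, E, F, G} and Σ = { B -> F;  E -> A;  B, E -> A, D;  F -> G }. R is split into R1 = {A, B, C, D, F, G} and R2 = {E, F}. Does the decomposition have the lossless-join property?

No

Common attributes: R1 ∩ R2 = {F}.
Closure of {F}: F → G applies, adding G. So (F)⁺ = {F, G}.
The closure contains neither all of R1 = {A, B, C, D, F, G} nor all of R2 = {E, F}, so the common attributes are not a superkey of either fragment. The join is lossy.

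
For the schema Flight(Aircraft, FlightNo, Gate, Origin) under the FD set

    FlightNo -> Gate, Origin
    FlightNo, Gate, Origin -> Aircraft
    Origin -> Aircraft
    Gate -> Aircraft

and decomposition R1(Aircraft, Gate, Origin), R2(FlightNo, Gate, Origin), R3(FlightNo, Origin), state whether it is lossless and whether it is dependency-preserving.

lossless and dependency-preserving

Lossless test (chase): Rows 2 and 3 agree on FlightNo; apply FlightNo→Gate, Origin and equate their Gate, Origin entries. Rows 2 and 3 agree on FlightNo, Gate, Origin; apply FlightNo, Gate, Origin→Aircraft and equate their Aircraft entries. Rows 1 and 2 agree on Origin; apply Origin→Aircraft and equate their Aircraft entries. Row 2 is now all distinguished symbols — the join is lossless.
Dependency preservation: FlightNo, Gate, Origin → Aircraft is not contained in any single fragment, but the restricted closure of its left-hand side across the fragments still reaches the right-hand side; the remaining FDs each lie inside some fragment. All dependencies are preserved.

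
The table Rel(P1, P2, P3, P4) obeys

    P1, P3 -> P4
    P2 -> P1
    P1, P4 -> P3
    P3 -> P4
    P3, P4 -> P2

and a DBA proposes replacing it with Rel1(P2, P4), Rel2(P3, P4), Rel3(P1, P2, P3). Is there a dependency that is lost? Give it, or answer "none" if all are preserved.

P1, P4 -> P3

Check P1, P4 → P3: no single fragment contains all of {P1, P3, P4}, and the restricted closure of {P1, P4} across the fragments never reaches {P3}.
P1, P3 → P4 is preserved.
P2 → P1 is preserved.
P3 → P4 is preserved.
P3, P4 → P2 is preserved.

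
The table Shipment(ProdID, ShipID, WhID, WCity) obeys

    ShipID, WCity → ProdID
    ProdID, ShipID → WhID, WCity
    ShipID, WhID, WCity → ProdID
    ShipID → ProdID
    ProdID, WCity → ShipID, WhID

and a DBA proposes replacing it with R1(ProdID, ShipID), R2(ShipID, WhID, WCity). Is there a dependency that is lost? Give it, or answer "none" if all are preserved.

ProdID, WCity → ShipID, WhID

Check ProdID, WCity → ShipID, WhID: no single fragment contains all of {ProdID, ShipID, WhID, WCity}, and the restricted closure of {ProdID, WCity} across the fragments never reaches {ShipID, WhID}.
ShipID, WCity → ProdID is preserved.
ProdID, ShipID → WhID, WCity is preserved.
ShipID, WhID, WCity → ProdID is preserved.
ShipID → ProdID is preserved.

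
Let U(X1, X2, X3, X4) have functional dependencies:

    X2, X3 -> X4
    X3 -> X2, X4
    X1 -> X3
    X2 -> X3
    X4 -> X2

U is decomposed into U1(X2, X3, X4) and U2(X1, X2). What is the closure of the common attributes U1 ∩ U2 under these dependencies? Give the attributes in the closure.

X2, X3, X4

U1 ∩ U2 = {X2}.
X2 → X3 applies, adding X3
X2, X3 → X4 applies, adding X4
Closure: {X2, X3, X4}.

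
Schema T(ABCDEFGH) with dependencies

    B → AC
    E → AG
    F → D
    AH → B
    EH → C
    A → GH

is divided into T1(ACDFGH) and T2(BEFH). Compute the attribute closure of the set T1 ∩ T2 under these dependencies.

DFH

T1 ∩ T2 = {FH}.
F → D applies, adding D
Closure: {DFH}.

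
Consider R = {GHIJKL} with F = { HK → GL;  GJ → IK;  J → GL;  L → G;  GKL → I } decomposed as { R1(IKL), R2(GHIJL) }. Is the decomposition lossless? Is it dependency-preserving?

Lossless test: (IL)⁺ = {GIL}, which is a superkey of neither fragment — lossy.
Dependency preservation: the restricted closure of {HK} across the fragments never reaches {GL}, so HK → GL cannot be enforced without a join — not preserved.

lossy and not dependency-preserving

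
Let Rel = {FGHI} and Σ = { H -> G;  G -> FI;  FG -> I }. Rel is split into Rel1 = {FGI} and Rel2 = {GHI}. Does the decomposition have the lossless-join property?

Common attributes: Rel1 ∩ Rel2 = {GI}.
Closure of {GI}: G → FI applies, adding F. So (GI)⁺ = {FGI}.
This closure contains every attribute of Rel1, so Rel1 ∩ Rel2 → Rel1. The join is lossless.

Yes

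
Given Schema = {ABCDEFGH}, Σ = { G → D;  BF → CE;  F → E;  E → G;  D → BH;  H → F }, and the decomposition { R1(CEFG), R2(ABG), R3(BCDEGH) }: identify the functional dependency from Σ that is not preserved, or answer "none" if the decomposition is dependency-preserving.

G → D lies within R3.
BF → CE: restricted closure across fragments reaches CE.
F → E lies within R1.
E → G lies within R1.
D → BH lies within R3.
H → F: restricted closure across fragments reaches F.
Every dependency is enforceable on the fragments, so the decomposition is dependency-preserving.

none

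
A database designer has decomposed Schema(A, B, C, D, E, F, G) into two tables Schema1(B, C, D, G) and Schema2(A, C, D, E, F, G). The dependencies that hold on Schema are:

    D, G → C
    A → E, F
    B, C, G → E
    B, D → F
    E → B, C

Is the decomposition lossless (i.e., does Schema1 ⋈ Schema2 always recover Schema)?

No

Common attributes: Schema1 ∩ Schema2 = {C, D, G}.
No dependency enlarges {C, D, G}, so (C, D, G)⁺ = {C, D, G}.
The closure contains neither all of Schema1 = {B, C, D, G} nor all of Schema2 = {A, C, D, E, F, G}, so the common attributes are not a superkey of either fragment. The join is lossy.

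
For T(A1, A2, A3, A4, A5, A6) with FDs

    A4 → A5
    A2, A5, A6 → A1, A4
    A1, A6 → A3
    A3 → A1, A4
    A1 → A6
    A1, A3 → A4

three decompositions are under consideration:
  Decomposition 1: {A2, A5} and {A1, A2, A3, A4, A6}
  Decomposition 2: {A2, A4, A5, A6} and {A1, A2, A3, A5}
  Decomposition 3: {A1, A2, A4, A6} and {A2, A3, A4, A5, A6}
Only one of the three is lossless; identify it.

Decomposition 1: common = {A2}, closure = {A2} → lossy.
Decomposition 2: common = {A2, A5}, closure = {A2, A5} → lossy.
Decomposition 3: common = {A2, A4, A6}, closure = {A1, A2, A3, A4, A5, A6} → lossless.

Decomposition 3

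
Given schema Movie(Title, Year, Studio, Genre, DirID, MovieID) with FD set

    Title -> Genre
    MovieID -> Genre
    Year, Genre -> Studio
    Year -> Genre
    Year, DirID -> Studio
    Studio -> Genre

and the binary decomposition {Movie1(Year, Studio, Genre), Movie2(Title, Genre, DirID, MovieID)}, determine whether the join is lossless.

Common attributes: Movie1 ∩ Movie2 = {Genre}.
No dependency enlarges {Genre}, so (Genre)⁺ = {Genre}.
The closure contains neither all of Movie1 = {Year, Studio, Genre} nor all of Movie2 = {Title, Genre, DirID, MovieID}, so the common attributes are not a superkey of either fragment. The join is lossy.

No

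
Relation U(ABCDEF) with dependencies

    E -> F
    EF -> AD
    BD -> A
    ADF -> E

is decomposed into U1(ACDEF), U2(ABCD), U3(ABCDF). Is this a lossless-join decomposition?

Chase test. Columns are ABCDEF; row i has aⱼ where attribute j ∈ Ui, else bᵢⱼ.
Initial tableau (one row per fragment):
  row 1: a1 b12 a3 a4 a5 a6
  row 2: a1 a2 a3 a4 b25 b26
  row 3: a1 a2 a3 a4 b35 a6
Rows 1 and 3 agree on ADF; apply ADF→E and equate their E entries.
Row 3 is now all distinguished symbols — the join is lossless.

Yes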